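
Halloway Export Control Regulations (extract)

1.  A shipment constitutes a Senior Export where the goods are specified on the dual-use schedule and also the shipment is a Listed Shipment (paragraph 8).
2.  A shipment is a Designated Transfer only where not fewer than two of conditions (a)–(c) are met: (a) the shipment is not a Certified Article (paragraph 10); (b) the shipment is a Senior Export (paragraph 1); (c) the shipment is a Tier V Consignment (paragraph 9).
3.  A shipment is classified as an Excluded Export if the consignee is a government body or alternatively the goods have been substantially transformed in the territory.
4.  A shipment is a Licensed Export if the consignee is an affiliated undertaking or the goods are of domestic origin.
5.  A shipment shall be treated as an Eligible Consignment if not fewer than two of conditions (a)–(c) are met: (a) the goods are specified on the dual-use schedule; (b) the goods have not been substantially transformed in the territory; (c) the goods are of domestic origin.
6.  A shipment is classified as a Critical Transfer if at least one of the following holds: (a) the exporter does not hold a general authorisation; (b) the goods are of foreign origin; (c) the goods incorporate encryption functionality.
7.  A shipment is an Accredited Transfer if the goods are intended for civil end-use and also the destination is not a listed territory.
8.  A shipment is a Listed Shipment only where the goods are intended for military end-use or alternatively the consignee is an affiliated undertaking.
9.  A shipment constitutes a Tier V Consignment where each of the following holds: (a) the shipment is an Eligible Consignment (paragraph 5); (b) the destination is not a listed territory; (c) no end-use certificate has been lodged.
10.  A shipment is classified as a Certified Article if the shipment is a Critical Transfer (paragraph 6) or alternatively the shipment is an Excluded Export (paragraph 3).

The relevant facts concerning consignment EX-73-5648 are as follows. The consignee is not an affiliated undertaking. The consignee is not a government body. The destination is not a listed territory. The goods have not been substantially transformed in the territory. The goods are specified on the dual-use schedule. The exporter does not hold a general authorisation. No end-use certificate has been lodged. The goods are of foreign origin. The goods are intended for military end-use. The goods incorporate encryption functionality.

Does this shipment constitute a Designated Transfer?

paragraph 6 — Critical Transfer: [the exporter does not hold a general authorisation? yes] OR [the goods are of foreign origin? yes] OR [the goods incorporate encryption functionality? yes] → satisfied.
paragraph 3 — Excluded Export: [the consignee is a government body? no] OR [the goods have been substantially transformed in the territory? no] → not satisfied.
paragraph 10 — Certified Article: [Critical Transfer (paragraph 6)? yes] OR [Excluded Export (paragraph 3)? no] → satisfied.
paragraph 8 — Listed Shipment: [the goods are intended for military end-use? yes] OR [the consignee is an affiliated undertaking? no] → satisfied.
paragraph 1 — Senior Export: [the goods are specified on the dual-use schedule? yes] AND [Listed Shipment (paragraph 8)? yes] → satisfied.
paragraph 5 — Eligible Consignment: the goods are specified on the dual-use schedule? yes; the goods have not been substantially transformed in the territory? yes; the goods are of domestic origin? no — 2 of 3 hold (need ≥2) → satisfied.
paragraph 9 — Tier V Consignment: [Eligible Consignment (paragraph 5)? yes] AND [the destination is not a listed territory? yes] AND [no end-use certificate has been lodged? yes] → satisfied.
paragraph 2 — Designated Transfer: not a Certified Article (paragraph 10)? no; Senior Export (paragraph 1)? yes; Tier V Consignment (paragraph 9)? yes — 2 of 3 hold (need ≥2) → satisfied.

Yes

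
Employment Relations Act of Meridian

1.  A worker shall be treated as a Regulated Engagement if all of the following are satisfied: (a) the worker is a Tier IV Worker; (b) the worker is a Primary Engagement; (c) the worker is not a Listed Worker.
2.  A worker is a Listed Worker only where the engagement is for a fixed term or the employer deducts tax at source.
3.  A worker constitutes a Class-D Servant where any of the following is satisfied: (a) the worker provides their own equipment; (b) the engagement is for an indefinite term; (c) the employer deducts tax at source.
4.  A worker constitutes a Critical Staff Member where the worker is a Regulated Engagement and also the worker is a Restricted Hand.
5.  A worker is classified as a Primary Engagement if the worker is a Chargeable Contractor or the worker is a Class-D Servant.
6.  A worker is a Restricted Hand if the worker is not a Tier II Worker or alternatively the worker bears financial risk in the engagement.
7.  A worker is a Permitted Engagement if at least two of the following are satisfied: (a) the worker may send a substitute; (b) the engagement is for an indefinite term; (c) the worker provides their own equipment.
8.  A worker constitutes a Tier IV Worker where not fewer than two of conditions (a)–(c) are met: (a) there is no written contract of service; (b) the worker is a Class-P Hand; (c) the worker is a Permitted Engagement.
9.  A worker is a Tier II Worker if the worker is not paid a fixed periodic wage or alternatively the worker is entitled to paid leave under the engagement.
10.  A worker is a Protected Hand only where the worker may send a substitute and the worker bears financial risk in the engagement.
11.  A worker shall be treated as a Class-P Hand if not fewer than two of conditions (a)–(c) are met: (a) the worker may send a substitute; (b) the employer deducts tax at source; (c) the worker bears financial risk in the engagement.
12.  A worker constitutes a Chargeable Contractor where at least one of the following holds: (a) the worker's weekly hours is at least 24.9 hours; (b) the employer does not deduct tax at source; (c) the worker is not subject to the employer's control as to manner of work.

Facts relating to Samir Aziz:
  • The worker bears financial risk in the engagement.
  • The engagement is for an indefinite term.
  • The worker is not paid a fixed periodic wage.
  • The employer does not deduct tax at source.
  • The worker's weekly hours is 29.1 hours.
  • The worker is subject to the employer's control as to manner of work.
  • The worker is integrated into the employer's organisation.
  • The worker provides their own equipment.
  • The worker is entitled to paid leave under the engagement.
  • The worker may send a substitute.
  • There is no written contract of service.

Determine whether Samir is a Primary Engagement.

paragraph 12 — Chargeable Contractor: [worker's weekly hours: 29.1 hours ≥ 24.9 hours? yes] OR [the employer does not deduct tax at source? yes] OR [the worker is not subject to the employer's control as to manner of work? no] → satisfied.
paragraph 3 — Class-D Servant: [the worker provides their own equipment? yes] OR [the engagement is for an indefinite term? yes] OR [the employer deducts tax at source? no] → satisfied.
paragraph 5 — Primary Engagement: [Chargeable Contractor (paragraph 12)? yes] OR [Class-D Servant (paragraph 3)? yes] → satisfied.

Yes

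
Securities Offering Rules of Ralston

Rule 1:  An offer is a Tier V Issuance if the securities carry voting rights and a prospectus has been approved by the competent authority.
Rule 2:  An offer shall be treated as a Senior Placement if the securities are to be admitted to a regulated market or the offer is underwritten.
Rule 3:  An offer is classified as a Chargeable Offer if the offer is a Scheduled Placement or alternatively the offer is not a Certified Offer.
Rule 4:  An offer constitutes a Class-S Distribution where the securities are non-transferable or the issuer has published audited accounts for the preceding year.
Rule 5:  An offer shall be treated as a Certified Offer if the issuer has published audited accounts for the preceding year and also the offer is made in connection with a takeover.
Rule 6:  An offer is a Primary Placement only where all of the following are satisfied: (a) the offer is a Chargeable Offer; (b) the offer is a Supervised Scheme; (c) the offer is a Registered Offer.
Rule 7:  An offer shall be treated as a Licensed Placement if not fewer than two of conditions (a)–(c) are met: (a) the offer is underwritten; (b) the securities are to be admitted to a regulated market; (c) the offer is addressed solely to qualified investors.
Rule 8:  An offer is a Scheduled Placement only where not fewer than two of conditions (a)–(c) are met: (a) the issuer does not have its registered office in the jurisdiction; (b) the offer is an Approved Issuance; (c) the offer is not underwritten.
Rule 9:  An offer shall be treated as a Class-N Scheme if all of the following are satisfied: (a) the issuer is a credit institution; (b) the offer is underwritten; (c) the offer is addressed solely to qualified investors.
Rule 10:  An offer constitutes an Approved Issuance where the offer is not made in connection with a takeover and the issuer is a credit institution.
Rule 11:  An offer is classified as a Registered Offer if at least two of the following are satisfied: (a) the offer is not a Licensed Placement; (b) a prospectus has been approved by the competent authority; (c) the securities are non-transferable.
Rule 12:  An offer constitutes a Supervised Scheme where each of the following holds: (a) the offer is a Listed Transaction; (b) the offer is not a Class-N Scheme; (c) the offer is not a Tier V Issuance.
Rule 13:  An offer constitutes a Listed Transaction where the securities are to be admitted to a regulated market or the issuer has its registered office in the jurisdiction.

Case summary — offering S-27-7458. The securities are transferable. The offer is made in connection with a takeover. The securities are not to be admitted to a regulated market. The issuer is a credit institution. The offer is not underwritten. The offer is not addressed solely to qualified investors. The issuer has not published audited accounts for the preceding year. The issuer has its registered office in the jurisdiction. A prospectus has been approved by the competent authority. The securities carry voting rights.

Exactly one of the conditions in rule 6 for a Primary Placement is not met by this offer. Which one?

rule 10 — Approved Issuance: [the offer is not made in connection with a takeover? no] AND [the issuer is a credit institution? yes] → not satisfied.
rule 8 — Scheduled Placement: the issuer does not have its registered office in the jurisdiction? no; Approved Issuance (rule 10)? no; the offer is not underwritten? yes — 1 of 3 hold (need ≥2) → not satisfied.
rule 5 — Certified Offer: [the issuer has published audited accounts for the preceding year? no] AND [the offer is made in connection with a takeover? yes] → not satisfied.
rule 3 — Chargeable Offer: [Scheduled Placement (rule 8)? no] OR [not a Certified Offer (rule 5)? yes] → satisfied.
rule 13 — Listed Transaction: [the securities are to be admitted to a regulated market? no] OR [the issuer has its registered office in the jurisdiction? yes] → satisfied.
rule 9 — Class-N Scheme: [the issuer is a credit institution? yes] AND [the offer is underwritten? no] AND [the offer is addressed solely to qualified investors? no] → not satisfied.
rule 1 — Tier V Issuance: [the securities carry voting rights? yes] AND [a prospectus has been approved by the competent authority? yes] → satisfied.
rule 12 — Supervised Scheme: [Listed Transaction (rule 13)? yes] AND [not a Class-N Scheme (rule 9)? yes] AND [not a Tier V Issuance (rule 1)? no] → not satisfied.
rule 7 — Licensed Placement: the offer is underwritten? no; the securities are to be admitted to a regulated market? no; the offer is addressed solely to qualified investors? no — 0 of 3 hold (need ≥2) → not satisfied.
rule 11 — Registered Offer: not a Licensed Placement (rule 7)? yes; a prospectus has been approved by the competent authority? yes; the securities are non-transferable? no — 2 of 3 hold (need ≥2) → satisfied.
rule 6 — Primary Placement: [Chargeable Offer (rule 3)? yes] AND [Supervised Scheme (rule 12)? no] AND [Registered Offer (rule 11)? yes] → not satisfied.

Supervised Scheme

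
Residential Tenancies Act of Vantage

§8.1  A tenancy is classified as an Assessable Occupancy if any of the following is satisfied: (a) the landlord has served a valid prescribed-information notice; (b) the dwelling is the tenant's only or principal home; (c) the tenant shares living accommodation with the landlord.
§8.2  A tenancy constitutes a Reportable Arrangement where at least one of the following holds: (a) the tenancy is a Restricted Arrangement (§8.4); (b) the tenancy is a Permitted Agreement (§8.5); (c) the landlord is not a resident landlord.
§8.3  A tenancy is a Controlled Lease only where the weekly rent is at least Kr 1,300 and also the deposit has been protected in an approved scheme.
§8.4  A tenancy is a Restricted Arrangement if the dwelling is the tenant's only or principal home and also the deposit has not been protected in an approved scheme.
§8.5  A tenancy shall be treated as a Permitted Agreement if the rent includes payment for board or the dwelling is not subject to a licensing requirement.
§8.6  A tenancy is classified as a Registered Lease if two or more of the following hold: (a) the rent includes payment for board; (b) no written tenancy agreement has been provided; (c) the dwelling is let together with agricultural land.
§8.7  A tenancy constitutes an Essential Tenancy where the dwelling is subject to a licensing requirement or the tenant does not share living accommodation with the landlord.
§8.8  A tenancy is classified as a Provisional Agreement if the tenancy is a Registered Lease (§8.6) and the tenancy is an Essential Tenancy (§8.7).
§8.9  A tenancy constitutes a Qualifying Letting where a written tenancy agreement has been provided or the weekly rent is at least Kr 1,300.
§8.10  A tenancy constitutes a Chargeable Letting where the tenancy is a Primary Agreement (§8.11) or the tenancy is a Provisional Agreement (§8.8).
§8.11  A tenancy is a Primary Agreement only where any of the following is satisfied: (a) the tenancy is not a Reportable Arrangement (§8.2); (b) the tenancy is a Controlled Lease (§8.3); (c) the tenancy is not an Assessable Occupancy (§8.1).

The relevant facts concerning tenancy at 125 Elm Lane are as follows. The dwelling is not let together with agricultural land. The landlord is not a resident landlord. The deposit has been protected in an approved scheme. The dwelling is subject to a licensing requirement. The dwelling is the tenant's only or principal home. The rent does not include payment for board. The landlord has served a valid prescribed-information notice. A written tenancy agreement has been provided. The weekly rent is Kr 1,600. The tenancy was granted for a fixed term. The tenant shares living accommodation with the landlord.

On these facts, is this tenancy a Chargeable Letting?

Under §8.4: the dwelling is the tenant's only or principal home? yes; and the deposit has not been protected in an approved scheme? no. So the tenancy is not a Restricted Arrangement.
Under §8.5: the rent includes payment for board? no; or the dwelling is not subject to a licensing requirement? no. So the tenancy is not a Permitted Agreement.
Under §8.2: Restricted Arrangement (§8.4)? no; or Permitted Agreement (§8.5)? no; or the landlord is not a resident landlord? yes. So the tenancy is a Reportable Arrangement.
Under §8.3: weekly rent: Kr 1,600 ≥ Kr 1,300? yes; and the deposit has been protected in an approved scheme? yes. So the tenancy is a Controlled Lease.
Under §8.1: the landlord has served a valid prescribed-information notice? yes; or the dwelling is the tenant's only or principal home? yes; or the tenant shares living accommodation with the landlord? yes. So the tenancy is an Assessable Occupancy.
Under §8.11: not a Reportable Arrangement (§8.2)? no; or Controlled Lease (§8.3)? yes; or not an Assessable Occupancy (§8.1)? no. So the tenancy is a Primary Agreement.
Under §8.6: the rent includes payment for board? no; no written tenancy agreement has been provided? no; the dwelling is let together with agricultural land? no — 0 of 3 hold (need ≥2) → not satisfied.
Under §8.7: the dwelling is subject to a licensing requirement? yes; or the tenant does not share living accommodation with the landlord? no. So the tenancy is an Essential Tenancy.
Under §8.8: Registered Lease (§8.6)? no; and Essential Tenancy (§8.7)? yes. So the tenancy is not a Provisional Agreement.
Under §8.10: Primary Agreement (§8.11)? yes; or Provisional Agreement (§8.8)? no. So the tenancy is a Chargeable Letting.

Yes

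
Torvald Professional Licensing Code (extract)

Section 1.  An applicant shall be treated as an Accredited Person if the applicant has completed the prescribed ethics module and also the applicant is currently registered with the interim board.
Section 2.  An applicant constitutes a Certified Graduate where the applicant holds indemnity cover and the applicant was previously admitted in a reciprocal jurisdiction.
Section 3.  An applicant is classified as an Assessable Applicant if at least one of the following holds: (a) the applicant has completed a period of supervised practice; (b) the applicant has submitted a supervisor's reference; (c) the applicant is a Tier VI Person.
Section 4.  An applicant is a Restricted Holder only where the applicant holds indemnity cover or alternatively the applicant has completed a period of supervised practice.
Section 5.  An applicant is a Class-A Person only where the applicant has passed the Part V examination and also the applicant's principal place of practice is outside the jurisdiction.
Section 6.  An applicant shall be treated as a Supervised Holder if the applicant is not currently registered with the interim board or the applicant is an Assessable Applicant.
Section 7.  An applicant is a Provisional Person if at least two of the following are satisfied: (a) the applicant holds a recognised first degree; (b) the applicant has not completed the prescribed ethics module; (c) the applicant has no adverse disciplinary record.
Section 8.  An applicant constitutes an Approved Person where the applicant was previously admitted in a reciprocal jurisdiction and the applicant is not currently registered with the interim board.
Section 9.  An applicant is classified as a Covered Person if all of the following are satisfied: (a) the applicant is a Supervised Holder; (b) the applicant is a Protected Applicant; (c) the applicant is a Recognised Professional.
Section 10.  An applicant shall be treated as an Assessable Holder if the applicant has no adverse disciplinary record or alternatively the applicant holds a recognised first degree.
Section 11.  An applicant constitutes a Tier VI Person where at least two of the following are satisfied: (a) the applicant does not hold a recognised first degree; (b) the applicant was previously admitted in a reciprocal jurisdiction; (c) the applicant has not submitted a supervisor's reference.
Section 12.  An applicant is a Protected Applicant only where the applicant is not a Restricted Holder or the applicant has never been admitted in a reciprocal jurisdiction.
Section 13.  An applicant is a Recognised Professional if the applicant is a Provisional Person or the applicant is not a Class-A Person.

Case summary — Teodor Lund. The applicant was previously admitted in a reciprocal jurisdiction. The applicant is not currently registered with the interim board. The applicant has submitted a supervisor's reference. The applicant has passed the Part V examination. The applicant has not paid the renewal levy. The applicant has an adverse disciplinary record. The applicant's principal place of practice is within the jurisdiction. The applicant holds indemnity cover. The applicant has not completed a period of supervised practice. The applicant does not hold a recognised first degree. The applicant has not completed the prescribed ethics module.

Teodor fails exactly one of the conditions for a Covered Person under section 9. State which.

Protected Applicant

section 11 — Tier VI Person: the applicant does not hold a recognised first degree? yes; the applicant was previously admitted in a reciprocal jurisdiction? yes; the applicant has not submitted a supervisor's reference? no — 2 of 3 hold (need ≥2) → satisfied.
section 3 — Assessable Applicant: [the applicant has completed a period of supervised practice? no] OR [the applicant has submitted a supervisor's reference? yes] OR [Tier VI Person (section 11)? yes] → satisfied.
section 6 — Supervised Holder: [the applicant is not currently registered with the interim board? yes] OR [Assessable Applicant (section 3)? yes] → satisfied.
section 4 — Restricted Holder: [the applicant holds indemnity cover? yes] OR [the applicant has completed a period of supervised practice? no] → satisfied.
section 12 — Protected Applicant: [not a Restricted Holder (section 4)? no] OR [the applicant has never been admitted in a reciprocal jurisdiction? no] → not satisfied.
section 7 — Provisional Person: the applicant holds a recognised first degree? no; the applicant has not completed the prescribed ethics module? yes; the applicant has no adverse disciplinary record? no — 1 of 3 hold (need ≥2) → not satisfied.
section 5 — Class-A Person: [the applicant has passed the Part V examination? yes] AND [the applicant's principal place of practice is outside the jurisdiction? no] → not satisfied.
section 13 — Recognised Professional: [Provisional Person (section 7)? no] OR [not a Class-A Person (section 5)? yes] → satisfied.
section 9 — Covered Person: [Supervised Holder (section 6)? yes] AND [Protected Applicant (section 12)? no] AND [Recognised Professional (section 13)? yes] → not satisfied.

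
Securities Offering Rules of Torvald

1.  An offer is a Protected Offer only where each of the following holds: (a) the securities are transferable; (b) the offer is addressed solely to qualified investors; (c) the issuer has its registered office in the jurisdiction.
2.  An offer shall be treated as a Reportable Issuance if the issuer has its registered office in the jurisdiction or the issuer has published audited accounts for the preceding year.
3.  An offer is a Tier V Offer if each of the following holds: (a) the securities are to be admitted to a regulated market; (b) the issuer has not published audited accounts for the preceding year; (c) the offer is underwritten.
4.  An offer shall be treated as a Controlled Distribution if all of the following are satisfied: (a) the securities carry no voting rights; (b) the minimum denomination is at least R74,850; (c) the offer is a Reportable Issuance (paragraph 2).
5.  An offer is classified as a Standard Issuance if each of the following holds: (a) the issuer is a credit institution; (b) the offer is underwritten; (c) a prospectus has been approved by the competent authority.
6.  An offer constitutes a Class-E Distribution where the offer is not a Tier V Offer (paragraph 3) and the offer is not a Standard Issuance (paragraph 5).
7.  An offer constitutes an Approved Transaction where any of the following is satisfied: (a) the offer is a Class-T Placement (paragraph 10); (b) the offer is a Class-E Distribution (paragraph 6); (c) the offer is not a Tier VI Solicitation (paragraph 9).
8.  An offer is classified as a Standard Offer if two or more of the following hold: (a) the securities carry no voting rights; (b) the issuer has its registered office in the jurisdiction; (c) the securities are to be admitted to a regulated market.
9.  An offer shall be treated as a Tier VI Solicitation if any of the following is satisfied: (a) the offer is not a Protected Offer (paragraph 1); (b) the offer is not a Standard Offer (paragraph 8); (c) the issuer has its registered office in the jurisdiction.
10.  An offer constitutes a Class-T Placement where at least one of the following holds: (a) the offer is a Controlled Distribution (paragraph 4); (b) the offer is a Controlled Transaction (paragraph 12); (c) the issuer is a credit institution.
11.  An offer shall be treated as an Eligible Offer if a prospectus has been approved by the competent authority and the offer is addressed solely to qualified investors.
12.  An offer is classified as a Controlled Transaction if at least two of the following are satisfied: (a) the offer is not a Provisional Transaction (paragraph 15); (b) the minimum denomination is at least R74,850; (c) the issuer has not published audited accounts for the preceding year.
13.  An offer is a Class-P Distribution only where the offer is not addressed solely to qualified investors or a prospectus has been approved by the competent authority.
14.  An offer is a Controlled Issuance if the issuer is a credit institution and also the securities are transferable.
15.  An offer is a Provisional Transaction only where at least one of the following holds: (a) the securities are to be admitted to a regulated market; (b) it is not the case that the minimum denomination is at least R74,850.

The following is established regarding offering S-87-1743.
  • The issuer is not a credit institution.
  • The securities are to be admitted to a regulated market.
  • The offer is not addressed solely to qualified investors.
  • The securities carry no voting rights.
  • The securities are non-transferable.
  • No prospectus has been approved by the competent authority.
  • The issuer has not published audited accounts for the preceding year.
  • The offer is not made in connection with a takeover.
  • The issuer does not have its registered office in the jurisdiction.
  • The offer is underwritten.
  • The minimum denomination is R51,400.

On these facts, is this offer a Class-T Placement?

No

Under paragraph 2: the issuer has its registered office in the jurisdiction? no; or the issuer has published audited accounts for the preceding year? no. So the offer is not a Reportable Issuance.
Under paragraph 4: the securities carry no voting rights? yes; and minimum denomination: R51,400 ≥ R74,850? no; and Reportable Issuance (paragraph 2)? no. So the offer is not a Controlled Distribution.
Under paragraph 15: the securities are to be admitted to a regulated market? yes; or minimum denomination: R51,400 ≥ R74,850? no, so negated condition yes. So the offer is a Provisional Transaction.
Under paragraph 12: not a Provisional Transaction (paragraph 15)? no; minimum denomination: R51,400 ≥ R74,850? no; the issuer has not published audited accounts for the preceding year? yes — 1 of 3 hold (need ≥2) → not satisfied.
Under paragraph 10: Controlled Distribution (paragraph 4)? no; or Controlled Transaction (paragraph 12)? no; or the issuer is a credit institution? no. So the offer is not a Class-T Placement.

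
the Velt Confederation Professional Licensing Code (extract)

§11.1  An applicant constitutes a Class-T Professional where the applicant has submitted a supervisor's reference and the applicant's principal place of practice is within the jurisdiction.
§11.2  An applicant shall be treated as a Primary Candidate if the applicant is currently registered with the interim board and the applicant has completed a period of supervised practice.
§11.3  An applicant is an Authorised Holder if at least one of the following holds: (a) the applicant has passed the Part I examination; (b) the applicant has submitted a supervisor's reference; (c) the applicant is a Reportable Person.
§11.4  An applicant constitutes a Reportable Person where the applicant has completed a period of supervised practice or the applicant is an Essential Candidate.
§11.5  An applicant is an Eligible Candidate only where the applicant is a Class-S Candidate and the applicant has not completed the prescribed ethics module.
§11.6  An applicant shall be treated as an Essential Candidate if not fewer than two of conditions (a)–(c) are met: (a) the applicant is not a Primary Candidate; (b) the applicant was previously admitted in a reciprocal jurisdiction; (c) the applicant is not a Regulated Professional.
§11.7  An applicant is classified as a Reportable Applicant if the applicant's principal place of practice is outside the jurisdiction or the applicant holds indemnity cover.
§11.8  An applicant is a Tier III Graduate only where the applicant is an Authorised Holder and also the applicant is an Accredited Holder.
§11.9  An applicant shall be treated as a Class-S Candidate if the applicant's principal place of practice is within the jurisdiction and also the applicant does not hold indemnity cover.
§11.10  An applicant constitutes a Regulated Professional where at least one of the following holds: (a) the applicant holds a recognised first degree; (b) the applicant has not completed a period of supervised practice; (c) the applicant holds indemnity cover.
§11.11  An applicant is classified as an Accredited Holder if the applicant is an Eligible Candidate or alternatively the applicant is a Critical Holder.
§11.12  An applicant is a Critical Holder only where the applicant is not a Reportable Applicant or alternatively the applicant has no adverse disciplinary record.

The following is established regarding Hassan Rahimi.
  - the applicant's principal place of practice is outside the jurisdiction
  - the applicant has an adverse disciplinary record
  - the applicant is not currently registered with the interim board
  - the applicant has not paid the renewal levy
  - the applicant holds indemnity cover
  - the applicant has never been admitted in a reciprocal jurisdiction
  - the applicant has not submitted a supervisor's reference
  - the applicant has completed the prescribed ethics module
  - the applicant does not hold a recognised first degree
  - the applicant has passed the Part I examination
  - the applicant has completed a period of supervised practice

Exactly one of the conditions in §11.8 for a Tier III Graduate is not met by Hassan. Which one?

§11.2 — Primary Candidate: [the applicant is currently registered with the interim board? no] AND [the applicant has completed a period of supervised practice? yes] → not satisfied.
§11.10 — Regulated Professional: [the applicant holds a recognised first degree? no] OR [the applicant has not completed a period of supervised practice? no] OR [the applicant holds indemnity cover? yes] → satisfied.
§11.6 — Essential Candidate: not a Primary Candidate (§11.2)? yes; the applicant was previously admitted in a reciprocal jurisdiction? no; not a Regulated Professional (§11.10)? no — 1 of 3 hold (need ≥2) → not satisfied.
§11.4 — Reportable Person: [the applicant has completed a period of supervised practice? yes] OR [Essential Candidate (§11.6)? no] → satisfied.
§11.3 — Authorised Holder: [the applicant has passed the Part I examination? yes] OR [the applicant has submitted a supervisor's reference? no] OR [Reportable Person (§11.4)? yes] → satisfied.
§11.9 — Class-S Candidate: [the applicant's principal place of practice is within the jurisdiction? no] AND [the applicant does not hold indemnity cover? no] → not satisfied.
§11.5 — Eligible Candidate: [Class-S Candidate (§11.9)? no] AND [the applicant has not completed the prescribed ethics module? no] → not satisfied.
§11.7 — Reportable Applicant: [the applicant's principal place of practice is outside the jurisdiction? yes] OR [the applicant holds indemnity cover? yes] → satisfied.
§11.12 — Critical Holder: [not a Reportable Applicant (§11.7)? no] OR [the applicant has no adverse disciplinary record? no] → not satisfied.
§11.11 — Accredited Holder: [Eligible Candidate (§11.5)? no] OR [Critical Holder (§11.12)? no] → not satisfied.
§11.8 — Tier III Graduate: [Authorised Holder (§11.3)? yes] AND [Accredited Holder (§11.11)? no] → not satisfied.

Accredited Holder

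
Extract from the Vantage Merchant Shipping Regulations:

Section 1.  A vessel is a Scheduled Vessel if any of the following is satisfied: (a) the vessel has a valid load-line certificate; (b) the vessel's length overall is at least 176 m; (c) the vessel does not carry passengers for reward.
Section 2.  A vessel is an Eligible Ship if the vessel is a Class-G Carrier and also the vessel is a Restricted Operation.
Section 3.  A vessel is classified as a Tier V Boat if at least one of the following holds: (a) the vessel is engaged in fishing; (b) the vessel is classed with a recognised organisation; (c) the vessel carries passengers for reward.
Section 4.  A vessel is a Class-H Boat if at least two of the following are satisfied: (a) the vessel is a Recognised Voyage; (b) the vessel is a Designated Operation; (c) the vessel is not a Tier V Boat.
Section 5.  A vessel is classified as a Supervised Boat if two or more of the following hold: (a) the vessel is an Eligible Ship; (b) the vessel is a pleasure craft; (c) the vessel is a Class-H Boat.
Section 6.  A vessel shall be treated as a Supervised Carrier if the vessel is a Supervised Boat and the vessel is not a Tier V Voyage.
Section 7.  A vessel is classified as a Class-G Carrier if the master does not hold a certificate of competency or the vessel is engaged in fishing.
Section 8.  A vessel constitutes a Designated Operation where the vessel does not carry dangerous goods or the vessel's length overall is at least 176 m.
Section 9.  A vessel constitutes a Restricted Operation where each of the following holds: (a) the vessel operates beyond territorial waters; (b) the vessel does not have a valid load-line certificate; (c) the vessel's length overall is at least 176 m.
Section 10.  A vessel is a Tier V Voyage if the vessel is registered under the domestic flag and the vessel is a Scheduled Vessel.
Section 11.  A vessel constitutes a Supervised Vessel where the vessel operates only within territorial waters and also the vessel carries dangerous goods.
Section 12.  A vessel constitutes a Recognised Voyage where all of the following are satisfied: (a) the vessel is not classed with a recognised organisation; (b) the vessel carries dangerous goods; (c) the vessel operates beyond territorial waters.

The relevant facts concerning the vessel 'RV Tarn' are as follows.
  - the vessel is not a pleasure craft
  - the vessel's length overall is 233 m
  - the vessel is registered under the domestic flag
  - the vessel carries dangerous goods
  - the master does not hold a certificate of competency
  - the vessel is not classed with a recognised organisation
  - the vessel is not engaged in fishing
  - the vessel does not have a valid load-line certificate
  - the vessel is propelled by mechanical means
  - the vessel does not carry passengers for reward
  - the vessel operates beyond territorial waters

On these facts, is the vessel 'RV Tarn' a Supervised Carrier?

Under section 7: the master does not hold a certificate of competency? yes; or the vessel is engaged in fishing? no. So the vessel is a Class-G Carrier.
Under section 9: the vessel operates beyond territorial waters? yes; and the vessel does not have a valid load-line certificate? yes; and vessel's length overall: 233 m ≥ 176 m? yes. So the vessel is a Restricted Operation.
Under section 2: Class-G Carrier (section 7)? yes; and Restricted Operation (section 9)? yes. So the vessel is an Eligible Ship.
Under section 12: the vessel is not classed with a recognised organisation? yes; and the vessel carries dangerous goods? yes; and the vessel operates beyond territorial waters? yes. So the vessel is a Recognised Voyage.
Under section 8: the vessel does not carry dangerous goods? no; or vessel's length overall: 233 m ≥ 176 m? yes. So the vessel is a Designated Operation.
Under section 3: the vessel is engaged in fishing? no; or the vessel is classed with a recognised organisation? no; or the vessel carries passengers for reward? no. So the vessel is not a Tier V Boat.
Under section 4: Recognised Voyage (section 12)? yes; Designated Operation (section 8)? yes; not a Tier V Boat (section 3)? yes — 3 of 3 hold (need ≥2) → satisfied.
Under section 5: Eligible Ship (section 2)? yes; the vessel is a pleasure craft? no; Class-H Boat (section 4)? yes — 2 of 3 hold (need ≥2) → satisfied.
Under section 1: the vessel has a valid load-line certificate? no; or vessel's length overall: 233 m ≥ 176 m? yes; or the vessel does not carry passengers for reward? yes. So the vessel is a Scheduled Vessel.
Under section 10: the vessel is registered under the domestic flag? yes; and Scheduled Vessel (section 1)? yes. So the vessel is a Tier V Voyage.
Under section 6: Supervised Boat (section 5)? yes; and not a Tier V Voyage (section 10)? no. So the vessel is not a Supervised Carrier.

No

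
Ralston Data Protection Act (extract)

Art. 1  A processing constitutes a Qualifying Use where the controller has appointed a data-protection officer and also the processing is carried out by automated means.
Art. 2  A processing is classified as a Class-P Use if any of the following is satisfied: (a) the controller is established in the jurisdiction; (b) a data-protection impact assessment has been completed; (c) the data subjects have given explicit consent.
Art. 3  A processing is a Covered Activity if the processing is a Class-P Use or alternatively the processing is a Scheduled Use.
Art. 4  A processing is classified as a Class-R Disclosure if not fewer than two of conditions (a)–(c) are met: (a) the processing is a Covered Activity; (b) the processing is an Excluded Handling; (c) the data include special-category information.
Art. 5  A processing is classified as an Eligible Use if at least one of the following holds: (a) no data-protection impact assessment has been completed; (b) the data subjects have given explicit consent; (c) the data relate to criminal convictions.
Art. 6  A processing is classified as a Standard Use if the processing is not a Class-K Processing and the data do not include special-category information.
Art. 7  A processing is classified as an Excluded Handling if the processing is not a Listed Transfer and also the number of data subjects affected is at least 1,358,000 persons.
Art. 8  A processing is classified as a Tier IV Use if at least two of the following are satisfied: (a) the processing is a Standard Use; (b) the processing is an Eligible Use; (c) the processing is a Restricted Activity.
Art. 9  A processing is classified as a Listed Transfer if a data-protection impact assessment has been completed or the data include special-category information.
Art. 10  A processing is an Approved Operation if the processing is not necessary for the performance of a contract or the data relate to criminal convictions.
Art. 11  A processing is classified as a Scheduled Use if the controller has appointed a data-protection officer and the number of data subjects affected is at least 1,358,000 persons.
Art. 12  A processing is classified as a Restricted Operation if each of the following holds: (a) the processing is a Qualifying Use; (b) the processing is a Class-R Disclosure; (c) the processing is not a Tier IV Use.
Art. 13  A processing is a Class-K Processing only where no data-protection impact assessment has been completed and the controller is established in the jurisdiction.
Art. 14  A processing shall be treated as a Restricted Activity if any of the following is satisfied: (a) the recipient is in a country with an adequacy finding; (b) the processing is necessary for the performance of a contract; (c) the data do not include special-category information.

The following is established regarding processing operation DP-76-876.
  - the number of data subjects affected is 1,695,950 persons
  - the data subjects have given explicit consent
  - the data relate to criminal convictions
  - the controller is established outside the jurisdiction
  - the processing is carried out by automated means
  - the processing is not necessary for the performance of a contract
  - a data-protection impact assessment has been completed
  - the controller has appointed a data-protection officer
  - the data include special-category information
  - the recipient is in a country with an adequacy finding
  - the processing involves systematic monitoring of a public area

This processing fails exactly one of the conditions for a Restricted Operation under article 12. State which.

Under article 1: the controller has appointed a data-protection officer? yes; and the processing is carried out by automated means? yes. So the processing is a Qualifying Use.
Under article 2: the controller is established in the jurisdiction? no; or a data-protection impact assessment has been completed? yes; or the data subjects have given explicit consent? yes. So the processing is a Class-P Use.
Under article 11: the controller has appointed a data-protection officer? yes; and number of data subjects affected: 1,695,950 persons ≥ 1,358,000 persons? yes. So the processing is a Scheduled Use.
Under article 3: Class-P Use (article 2)? yes; or Scheduled Use (article 11)? yes. So the processing is a Covered Activity.
Under article 9: a data-protection impact assessment has been completed? yes; or the data include special-category information? yes. So the processing is a Listed Transfer.
Under article 7: not a Listed Transfer (article 9)? no; and number of data subjects affected: 1,695,950 persons ≥ 1,358,000 persons? yes. So the processing is not an Excluded Handling.
Under article 4: Covered Activity (article 3)? yes; Excluded Handling (article 7)? no; the data include special-category information? yes — 2 of 3 hold (need ≥2) → satisfied.
Under article 13: no data-protection impact assessment has been completed? no; and the controller is established in the jurisdiction? no. So the processing is not a Class-K Processing.
Under article 6: not a Class-K Processing (article 13)? yes; and the data do not include special-category information? no. So the processing is not a Standard Use.
Under article 5: no data-protection impact assessment has been completed? no; or the data subjects have given explicit consent? yes; or the data relate to criminal convictions? yes. So the processing is an Eligible Use.
Under article 14: the recipient is in a country with an adequacy finding? yes; or the processing is necessary for the performance of a contract? no; or the data do not include special-category information? no. So the processing is a Restricted Activity.
Under article 8: Standard Use (article 6)? no; Eligible Use (article 5)? yes; Restricted Activity (article 14)? yes — 2 of 3 hold (need ≥2) → satisfied.
Under article 12: Qualifying Use (article 1)? yes; and Class-R Disclosure (article 4)? yes; and not a Tier IV Use (article 8)? no. So the processing is not a Restricted Operation.

Tier IV Use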